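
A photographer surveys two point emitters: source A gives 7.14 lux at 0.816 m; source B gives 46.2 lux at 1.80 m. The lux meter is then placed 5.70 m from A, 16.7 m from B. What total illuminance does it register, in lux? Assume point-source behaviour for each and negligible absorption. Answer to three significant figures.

0.683 lux

By superposition, sum each source's inverse-square contribution:
A: 7.14 × (0.816/5.70)² = 0.1463 lux
B: 46.2 × (1.80/16.7)² = 0.5367 lux
Total = 0.1463 + 0.5367 = 0.6830 lux.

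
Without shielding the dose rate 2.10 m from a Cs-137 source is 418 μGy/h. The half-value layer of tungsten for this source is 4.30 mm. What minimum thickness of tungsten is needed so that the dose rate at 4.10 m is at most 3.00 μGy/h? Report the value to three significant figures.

22.3 mm

At 4.10 m, distance alone gives (2.10/4.10)² = 0.2623, so 418 × 0.2623 = 109.6 μGy/h.
Further attenuation needed: 109.6/3.00 = 36.53.
n = log₂(36.53) = 5.191 half-value layers.
Thickness = 5.191 × 4.30 mm = 22.32 mm.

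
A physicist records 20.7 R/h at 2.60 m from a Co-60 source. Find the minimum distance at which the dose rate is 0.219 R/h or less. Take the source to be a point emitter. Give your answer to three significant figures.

25.3 m

Using I₁d₁² = I₂d₂², d₂ = d₁·√(I₁/I₂).
I₁/I₂ = 20.7/0.219 = 94.52, so d₂ = 2.60 × √94.52 = 25.28 m.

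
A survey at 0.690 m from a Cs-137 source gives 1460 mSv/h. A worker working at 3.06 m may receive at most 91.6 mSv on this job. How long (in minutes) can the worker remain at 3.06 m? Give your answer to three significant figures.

74.0 min

By the inverse-square law, rate at 3.06 m:
1460 × (0.690/3.06)² = 1460 × 0.05085 = 74.24 mSv/h.
Stay time = 91.6 mSv ÷ 74.24 mSv/h = 1.234 h = 74.04 min.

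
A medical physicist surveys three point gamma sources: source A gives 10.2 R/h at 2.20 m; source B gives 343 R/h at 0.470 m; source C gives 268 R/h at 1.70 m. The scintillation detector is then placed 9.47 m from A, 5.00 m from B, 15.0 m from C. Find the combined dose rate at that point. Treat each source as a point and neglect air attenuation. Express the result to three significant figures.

Each source contributes Iᵢ·(dᵢ/rᵢ)²; contributions add.
A: 10.2 × (2.20/9.47)² = 0.5505 R/h
B: 343 × (0.470/5.00)² = 3.031 R/h
C: 268 × (1.70/15.0)² = 3.442 R/h
Total = 0.5505 + 3.031 + 3.442 = 7.024 R/h.

7.02 R/h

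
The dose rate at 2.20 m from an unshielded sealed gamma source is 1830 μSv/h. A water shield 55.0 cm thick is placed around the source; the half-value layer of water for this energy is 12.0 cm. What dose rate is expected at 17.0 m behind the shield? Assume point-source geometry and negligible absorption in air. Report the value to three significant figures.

Distance alone: (2.20/17.0)² = 0.01675, so 1830 × 0.01675 = 30.65 μSv/h.
Shield: 55.0/12.0 = 4.583 half-value layers → attenuation 2^(−4.583) = 0.04172.
Combined: 30.65 × 0.04172 = 1.279 μSv/h.

1.28 μSv/h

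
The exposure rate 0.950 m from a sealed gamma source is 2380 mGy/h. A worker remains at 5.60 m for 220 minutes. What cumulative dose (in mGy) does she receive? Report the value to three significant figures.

Using I₁d₁² = I₂d₂², rate at 5.60 m:
2380 × (0.950/5.60)² = 2380 × 0.02878 = 68.50 mGy/h.
Dose = rate × time = 68.50 mGy/h × 3.667 h = 251.2 mGy.

251 mGy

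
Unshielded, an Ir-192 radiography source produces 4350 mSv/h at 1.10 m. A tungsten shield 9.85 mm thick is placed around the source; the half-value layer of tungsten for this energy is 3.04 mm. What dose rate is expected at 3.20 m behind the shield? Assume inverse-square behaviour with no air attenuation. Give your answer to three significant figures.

54.4 mSv/h

Distance alone: (1.10/3.20)² = 0.1182, so 4350 × 0.1182 = 514.2 mSv/h.
Shield: 9.85/3.04 = 3.240 half-value layers → attenuation 2^(−3.240) = 0.1058.
Combined: 514.2 × 0.1058 = 54.40 mSv/h.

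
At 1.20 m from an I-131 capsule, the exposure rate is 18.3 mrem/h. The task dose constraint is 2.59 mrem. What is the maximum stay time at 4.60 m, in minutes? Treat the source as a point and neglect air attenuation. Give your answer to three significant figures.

125 min

Applying the 1/r² law, rate at 4.60 m:
18.3 × (1.20/4.60)² = 18.3 × 0.06805 = 1.245 mrem/h.
Stay time = 2.59 mrem ÷ 1.245 mrem/h = 2.080 h = 124.8 min.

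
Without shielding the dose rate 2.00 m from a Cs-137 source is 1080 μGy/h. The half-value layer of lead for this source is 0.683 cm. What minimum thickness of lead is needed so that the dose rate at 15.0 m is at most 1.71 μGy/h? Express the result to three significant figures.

At 15.0 m, distance alone gives (2.00/15.0)² = 0.01778, so 1080 × 0.01778 = 19.20 μGy/h.
Further attenuation needed: 19.20/1.71 = 11.23.
n = log₂(11.23) = 3.489 half-value layers.
Thickness = 3.489 × 0.683 cm = 2.383 cm.

2.38 cm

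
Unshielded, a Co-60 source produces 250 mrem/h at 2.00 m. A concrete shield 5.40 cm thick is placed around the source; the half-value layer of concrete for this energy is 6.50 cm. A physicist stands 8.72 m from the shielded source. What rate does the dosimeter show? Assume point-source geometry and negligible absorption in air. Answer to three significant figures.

7.39 mrem/h

Distance alone: (2.00/8.72)² = 0.05260, so 250 × 0.05260 = 13.15 mrem/h.
Shield: 5.40/6.50 = 0.8308 half-value layers → attenuation 2^(−0.8308) = 0.5622.
Combined: 13.15 × 0.5622 = 7.393 mrem/h.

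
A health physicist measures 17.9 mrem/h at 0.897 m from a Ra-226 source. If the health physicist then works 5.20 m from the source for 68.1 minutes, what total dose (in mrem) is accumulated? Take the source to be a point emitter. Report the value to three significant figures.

By the inverse-square law, rate at 5.20 m:
17.9 × (0.897/5.20)² = 17.9 × 0.02976 = 0.5327 mrem/h.
Dose = rate × time = 0.5327 mrem/h × 1.135 h = 0.6046 mrem.

0.605 mrem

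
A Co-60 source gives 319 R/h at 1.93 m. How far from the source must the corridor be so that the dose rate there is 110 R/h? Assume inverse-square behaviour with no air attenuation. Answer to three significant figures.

By the inverse-square law, d₂ = d₁·√(I₁/I₂).
I₁/I₂ = 319/110 = 2.900, so d₂ = 1.93 × √2.900 = 3.287 m.

3.29 m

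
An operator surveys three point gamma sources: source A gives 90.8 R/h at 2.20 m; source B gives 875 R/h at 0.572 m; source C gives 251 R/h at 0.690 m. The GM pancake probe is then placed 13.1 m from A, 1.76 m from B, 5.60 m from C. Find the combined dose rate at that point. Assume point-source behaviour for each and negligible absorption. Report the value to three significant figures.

98.8 R/h

Each source contributes Iᵢ·(dᵢ/rᵢ)²; contributions add.
A: 90.8 × (2.20/13.1)² = 2.561 R/h
B: 875 × (0.572/1.76)² = 92.42 R/h
C: 251 × (0.690/5.60)² = 3.811 R/h
Total = 2.561 + 92.42 + 3.811 = 98.79 R/h.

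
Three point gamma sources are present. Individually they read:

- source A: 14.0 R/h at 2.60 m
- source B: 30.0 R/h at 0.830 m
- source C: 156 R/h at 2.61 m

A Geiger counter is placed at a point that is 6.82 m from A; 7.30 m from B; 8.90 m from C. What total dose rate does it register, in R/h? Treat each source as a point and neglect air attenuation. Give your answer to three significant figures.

By superposition, sum each source's inverse-square contribution:
A: 14.0 × (2.60/6.82)² = 2.035 R/h
B: 30.0 × (0.830/7.30)² = 0.3878 R/h
C: 156 × (2.61/8.90)² = 13.42 R/h
Total = 2.035 + 0.3878 + 13.42 = 15.84 R/h.

15.8 R/h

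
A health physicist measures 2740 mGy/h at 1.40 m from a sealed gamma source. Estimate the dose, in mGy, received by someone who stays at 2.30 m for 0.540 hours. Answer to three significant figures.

By the inverse-square law, rate at 2.30 m:
(1.40/2.30)² = 0.3705, so 2740 × 0.3705 = 1015 mGy/h.
Dose = rate × time = 1015 mGy/h × 0.5400 h = 548.1 mGy.

548 mGy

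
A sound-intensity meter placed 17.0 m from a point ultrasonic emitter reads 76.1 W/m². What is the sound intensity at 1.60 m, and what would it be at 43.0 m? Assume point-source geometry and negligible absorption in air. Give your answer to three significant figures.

8590 W/m²; 11.9 W/m²

Applying the 1/r² law,
At 1.60 m: (17.0/1.60)² = 112.9, so 76.1 × 112.9 = 8592 W/m²
At 43.0 m: 8592 × (1.60/43.0)² = 8592 × 0.001385 = 11.90 W/m².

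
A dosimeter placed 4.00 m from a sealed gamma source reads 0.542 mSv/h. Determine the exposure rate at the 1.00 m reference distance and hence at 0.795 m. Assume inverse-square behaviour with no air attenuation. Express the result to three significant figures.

8.67 mSv/h; 13.7 mSv/h

Since intensity falls as 1/r²,
At 1.00 m: 0.542 × (4.00/1.00)² = 0.542 × 16.00 = 8.672 mSv/h
At 0.795 m: (1.00/0.795)² = 1.582, so 8.672 × 1.582 = 13.72 mSv/h.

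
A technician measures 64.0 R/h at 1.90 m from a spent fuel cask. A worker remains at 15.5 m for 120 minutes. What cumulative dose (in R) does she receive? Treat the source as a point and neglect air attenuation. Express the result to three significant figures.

1.92 R

By the inverse-square law, rate at 15.5 m:
64.0 × (1.90/15.5)² = 64.0 × 0.01503 = 0.9619 R/h.
Dose = rate × time = 0.9619 R/h × 2.000 h = 1.924 R.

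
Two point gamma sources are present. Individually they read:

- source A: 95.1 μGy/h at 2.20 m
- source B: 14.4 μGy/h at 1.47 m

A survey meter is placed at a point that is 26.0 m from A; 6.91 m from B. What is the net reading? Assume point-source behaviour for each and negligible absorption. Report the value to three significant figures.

Each source contributes Iᵢ·(dᵢ/rᵢ)²; contributions add.
A: 95.1 × (2.20/26.0)² = 0.6809 μGy/h
B: 14.4 × (1.47/6.91)² = 0.6517 μGy/h
Total = 0.6809 + 0.6517 = 1.333 μGy/h.

1.33 μGy/h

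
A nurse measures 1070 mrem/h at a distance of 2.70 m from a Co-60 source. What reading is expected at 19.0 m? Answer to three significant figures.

21.6 mrem/h

Since intensity falls as 1/r², the rate at 19.0 m is
(2.70/19.0)² = 0.02019, so 1070 × 0.02019 = 21.60 mrem/h.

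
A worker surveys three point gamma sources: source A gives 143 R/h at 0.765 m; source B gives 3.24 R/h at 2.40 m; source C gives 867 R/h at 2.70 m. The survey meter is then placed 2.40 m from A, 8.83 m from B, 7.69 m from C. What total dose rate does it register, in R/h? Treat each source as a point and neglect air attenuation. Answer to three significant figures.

Each source contributes Iᵢ·(dᵢ/rᵢ)²; contributions add.
A: 143 × (0.765/2.40)² = 14.53 R/h
B: 3.24 × (2.40/8.83)² = 0.2394 R/h
C: 867 × (2.70/7.69)² = 106.9 R/h
Total = 14.53 + 0.2394 + 106.9 = 121.7 R/h.

122 R/h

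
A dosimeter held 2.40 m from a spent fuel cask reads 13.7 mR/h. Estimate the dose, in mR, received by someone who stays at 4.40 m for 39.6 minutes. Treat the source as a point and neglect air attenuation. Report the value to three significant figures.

2.69 mR

Intensity scales as (d₁/d₂)², so rate at 4.40 m:
13.7 × (2.40/4.40)² = 13.7 × 0.2975 = 4.076 mR/h.
Dose = rate × time = 4.076 mR/h × 0.6600 h = 2.690 mR.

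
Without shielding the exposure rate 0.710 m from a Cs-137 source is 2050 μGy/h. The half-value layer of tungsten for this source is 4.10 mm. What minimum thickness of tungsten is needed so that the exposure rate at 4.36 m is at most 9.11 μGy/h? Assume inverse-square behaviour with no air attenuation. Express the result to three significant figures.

At 4.36 m, distance alone gives (0.710/4.36)² = 0.02652, so 2050 × 0.02652 = 54.37 μGy/h.
Further attenuation needed: 54.37/9.11 = 5.968.
n = log₂(5.968) = 2.577 half-value layers.
Thickness = 2.577 × 4.10 mm = 10.57 mm.

10.6 mm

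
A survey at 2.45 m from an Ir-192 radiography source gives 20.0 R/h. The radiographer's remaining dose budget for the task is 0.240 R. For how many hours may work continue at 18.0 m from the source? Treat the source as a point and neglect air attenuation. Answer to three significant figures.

Applying the 1/r² law, rate at 18.0 m:
(2.45/18.0)² = 0.01853, so 20.0 × 0.01853 = 0.3706 R/h.
Stay time = 0.240 R ÷ 0.3706 R/h = 0.6476 h.

0.648 h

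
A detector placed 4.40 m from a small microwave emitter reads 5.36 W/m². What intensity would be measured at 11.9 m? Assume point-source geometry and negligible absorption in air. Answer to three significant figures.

0.733 W/m²

Applying the 1/r² law, scaling from 4.40 m to 11.9 m:
5.36 × (4.40/11.9)² = 5.36 × 0.1367 = 0.7327 W/m².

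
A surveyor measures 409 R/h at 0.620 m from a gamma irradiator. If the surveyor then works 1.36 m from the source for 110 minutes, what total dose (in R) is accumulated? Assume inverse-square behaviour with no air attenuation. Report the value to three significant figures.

By the inverse-square law, rate at 1.36 m:
409 × (0.620/1.36)² = 409 × 0.2078 = 84.99 R/h.
Dose = rate × time = 84.99 R/h × 1.833 h = 155.8 R.

156 R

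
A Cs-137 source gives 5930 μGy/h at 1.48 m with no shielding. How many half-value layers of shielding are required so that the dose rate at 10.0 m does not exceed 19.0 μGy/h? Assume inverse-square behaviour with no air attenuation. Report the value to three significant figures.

2.77 half-value layers

At 10.0 m, distance alone gives 5930 × (1.48/10.0)² = 5930 × 0.02190 = 129.9 μGy/h.
Further attenuation needed: 129.9/19.0 = 6.837.
n = log₂(6.837) = 2.773 half-value layers.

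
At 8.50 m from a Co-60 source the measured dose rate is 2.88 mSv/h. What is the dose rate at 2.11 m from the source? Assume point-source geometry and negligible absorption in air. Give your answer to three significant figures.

46.7 mSv/h

By the inverse-square law, scaling from 8.50 m to 2.11 m:
2.88 × (8.50/2.11)² = 2.88 × 16.23 = 46.74 mSv/h.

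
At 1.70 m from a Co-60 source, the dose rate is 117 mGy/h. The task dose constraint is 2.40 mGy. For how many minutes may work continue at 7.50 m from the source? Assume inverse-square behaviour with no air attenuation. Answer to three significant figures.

Since intensity falls as 1/r², rate at 7.50 m:
117 × (1.70/7.50)² = 117 × 0.05138 = 6.011 mGy/h.
Stay time = 2.40 mGy ÷ 6.011 mGy/h = 0.3993 h = 23.96 min.

24.0 min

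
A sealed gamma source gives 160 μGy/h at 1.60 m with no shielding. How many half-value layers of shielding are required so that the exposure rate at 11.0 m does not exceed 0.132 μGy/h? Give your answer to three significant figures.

At 11.0 m, distance alone gives (1.60/11.0)² = 0.02116, so 160 × 0.02116 = 3.386 μGy/h.
Further attenuation needed: 3.386/0.132 = 25.65.
n = log₂(25.65) = 4.681 half-value layers.

4.68 half-value layers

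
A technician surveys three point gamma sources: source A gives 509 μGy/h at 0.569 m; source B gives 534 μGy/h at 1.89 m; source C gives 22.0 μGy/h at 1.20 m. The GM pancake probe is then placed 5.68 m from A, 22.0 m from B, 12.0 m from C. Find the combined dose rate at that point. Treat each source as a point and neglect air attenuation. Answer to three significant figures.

9.27 μGy/h

By superposition, sum each source's inverse-square contribution:
A: 509 × (0.569/5.68)² = 5.108 μGy/h
B: 534 × (1.89/22.0)² = 3.941 μGy/h
C: 22.0 × (1.20/12.0)² = 0.2200 μGy/h
Total = 5.108 + 3.941 + 0.2200 = 9.269 μGy/h.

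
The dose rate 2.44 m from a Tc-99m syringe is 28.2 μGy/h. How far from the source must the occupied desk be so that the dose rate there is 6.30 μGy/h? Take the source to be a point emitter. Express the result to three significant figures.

5.16 m

Using I₁d₁² = I₂d₂², d₂ = d₁·√(I₁/I₂).
I₁/I₂ = 28.2/6.30 = 4.476, so d₂ = 2.44 × √4.476 = 5.162 m.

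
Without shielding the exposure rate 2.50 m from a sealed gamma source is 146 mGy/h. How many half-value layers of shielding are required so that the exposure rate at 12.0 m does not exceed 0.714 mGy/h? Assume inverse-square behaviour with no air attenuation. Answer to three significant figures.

3.15 half-value layers

At 12.0 m, distance alone gives (2.50/12.0)² = 0.04340, so 146 × 0.04340 = 6.336 mGy/h.
Further attenuation needed: 6.336/0.714 = 8.874.
n = log₂(8.874) = 3.150 half-value layers.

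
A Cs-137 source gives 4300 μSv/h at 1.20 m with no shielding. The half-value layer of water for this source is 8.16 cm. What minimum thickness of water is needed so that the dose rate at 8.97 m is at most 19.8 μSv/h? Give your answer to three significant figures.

16.0 cm

At 8.97 m, distance alone gives (1.20/8.97)² = 0.01790, so 4300 × 0.01790 = 76.97 μSv/h.
Further attenuation needed: 76.97/19.8 = 3.887.
n = log₂(3.887) = 1.959 half-value layers.
Thickness = 1.959 × 8.16 cm = 15.99 cm.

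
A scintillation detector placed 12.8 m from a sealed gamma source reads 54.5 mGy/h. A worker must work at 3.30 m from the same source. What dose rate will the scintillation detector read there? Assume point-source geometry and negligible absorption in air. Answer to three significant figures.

Applying the 1/r² law, scaling from 12.8 m to 3.30 m:
(12.8/3.30)² = 15.04, so 54.5 × 15.04 = 819.7 mGy/h.

820 mGy/h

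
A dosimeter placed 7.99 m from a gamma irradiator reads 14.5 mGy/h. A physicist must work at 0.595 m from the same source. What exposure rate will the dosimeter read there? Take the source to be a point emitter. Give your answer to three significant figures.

Intensity scales as (d₁/d₂)², so scaling from 7.99 m to 0.595 m:
14.5 × (7.99/0.595)² = 14.5 × 180.3 = 2614 mGy/h.

2610 mGy/h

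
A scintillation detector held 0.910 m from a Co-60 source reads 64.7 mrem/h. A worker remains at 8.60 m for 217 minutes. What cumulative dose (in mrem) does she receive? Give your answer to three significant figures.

2.62 mrem

By the inverse-square law, rate at 8.60 m:
64.7 × (0.910/8.60)² = 64.7 × 0.01120 = 0.7246 mrem/h.
Dose = rate × time = 0.7246 mrem/h × 3.617 h = 2.621 mrem.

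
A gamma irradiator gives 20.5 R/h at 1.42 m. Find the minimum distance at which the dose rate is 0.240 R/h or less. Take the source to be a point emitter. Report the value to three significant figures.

13.1 m

By the inverse-square law, d₂ = d₁·√(I₁/I₂).
I₁/I₂ = 20.5/0.240 = 85.42, so d₂ = 1.42 × √85.42 = 13.12 m.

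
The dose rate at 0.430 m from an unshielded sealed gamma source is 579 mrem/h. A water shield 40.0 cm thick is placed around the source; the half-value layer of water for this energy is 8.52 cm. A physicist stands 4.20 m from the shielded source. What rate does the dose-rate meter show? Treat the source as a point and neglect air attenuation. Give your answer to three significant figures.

0.234 mrem/h

Distance alone: 579 × (0.430/4.20)² = 579 × 0.01048 = 6.068 mrem/h.
Shield: 40.0/8.52 = 4.695 half-value layers → attenuation 2^(−4.695) = 0.03861.
Combined: 6.068 × 0.03861 = 0.2343 mrem/h.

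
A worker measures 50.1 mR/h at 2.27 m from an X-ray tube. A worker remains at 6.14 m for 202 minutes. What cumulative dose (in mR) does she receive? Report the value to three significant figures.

Intensity scales as (d₁/d₂)², so rate at 6.14 m:
50.1 × (2.27/6.14)² = 50.1 × 0.1367 = 6.849 mR/h.
Dose = rate × time = 6.849 mR/h × 3.367 h = 23.06 mR.

23.1 mR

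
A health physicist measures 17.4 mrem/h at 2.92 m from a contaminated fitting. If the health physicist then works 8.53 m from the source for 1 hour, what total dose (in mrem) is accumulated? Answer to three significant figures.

2.04 mrem

Using I₁d₁² = I₂d₂², rate at 8.53 m:
17.4 × (2.92/8.53)² = 17.4 × 0.1172 = 2.039 mrem/h.
Dose = rate × time = 2.039 mrem/h × 1.000 h = 2.039 mrem.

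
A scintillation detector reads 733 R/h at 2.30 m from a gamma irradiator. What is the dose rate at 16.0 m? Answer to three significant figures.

15.1 R/h

Applying the 1/r² law, the rate at 16.0 m is
733 × (2.30/16.0)² = 733 × 0.02066 = 15.14 R/h.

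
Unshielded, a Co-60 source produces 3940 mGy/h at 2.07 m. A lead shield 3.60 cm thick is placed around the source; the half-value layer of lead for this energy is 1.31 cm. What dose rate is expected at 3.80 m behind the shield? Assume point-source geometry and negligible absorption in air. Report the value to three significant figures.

Distance alone: 3940 × (2.07/3.80)² = 3940 × 0.2967 = 1169 mGy/h.
Shield: 3.60/1.31 = 2.748 half-value layers → attenuation 2^(−2.748) = 0.1489.
Combined: 1169 × 0.1489 = 174.1 mGy/h.

174 mGy/h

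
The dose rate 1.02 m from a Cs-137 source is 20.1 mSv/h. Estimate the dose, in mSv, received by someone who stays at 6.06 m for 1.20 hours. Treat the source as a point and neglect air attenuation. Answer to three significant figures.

Intensity scales as (d₁/d₂)², so rate at 6.06 m:
(1.02/6.06)² = 0.02833, so 20.1 × 0.02833 = 0.5694 mSv/h.
Dose = rate × time = 0.5694 mSv/h × 1.200 h = 0.6833 mSv.

0.683 mSv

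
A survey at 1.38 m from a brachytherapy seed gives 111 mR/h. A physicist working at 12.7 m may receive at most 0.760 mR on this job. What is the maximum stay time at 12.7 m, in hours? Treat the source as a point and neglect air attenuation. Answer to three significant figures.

Since intensity falls as 1/r², rate at 12.7 m:
(1.38/12.7)² = 0.01181, so 111 × 0.01181 = 1.311 mR/h.
Stay time = 0.760 mR ÷ 1.311 mR/h = 0.5797 h.

0.580 h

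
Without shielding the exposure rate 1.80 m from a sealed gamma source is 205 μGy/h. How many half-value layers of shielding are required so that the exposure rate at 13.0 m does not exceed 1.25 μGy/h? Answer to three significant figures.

1.65 half-value layers

At 13.0 m, distance alone gives 205 × (1.80/13.0)² = 205 × 0.01917 = 3.930 μGy/h.
Further attenuation needed: 3.930/1.25 = 3.144.
n = log₂(3.144) = 1.653 half-value layers.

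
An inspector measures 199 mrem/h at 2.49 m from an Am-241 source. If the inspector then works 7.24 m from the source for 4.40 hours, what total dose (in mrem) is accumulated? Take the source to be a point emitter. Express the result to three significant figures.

104 mrem

Applying the 1/r² law, rate at 7.24 m:
(2.49/7.24)² = 0.1183, so 199 × 0.1183 = 23.54 mrem/h.
Dose = rate × time = 23.54 mrem/h × 4.400 h = 103.6 mrem.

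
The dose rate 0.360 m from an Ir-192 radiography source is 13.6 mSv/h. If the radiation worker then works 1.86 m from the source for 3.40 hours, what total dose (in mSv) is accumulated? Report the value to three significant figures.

1.73 mSv

Intensity scales as (d₁/d₂)², so rate at 1.86 m:
13.6 × (0.360/1.86)² = 13.6 × 0.03746 = 0.5095 mSv/h.
Dose = rate × time = 0.5095 mSv/h × 3.400 h = 1.732 mSv.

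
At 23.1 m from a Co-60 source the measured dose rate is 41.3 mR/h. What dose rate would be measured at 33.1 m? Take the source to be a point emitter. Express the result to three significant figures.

By the inverse-square law, scaling from 23.1 m to 33.1 m:
(23.1/33.1)² = 0.4870, so 41.3 × 0.4870 = 20.11 mR/h.

20.1 mR/h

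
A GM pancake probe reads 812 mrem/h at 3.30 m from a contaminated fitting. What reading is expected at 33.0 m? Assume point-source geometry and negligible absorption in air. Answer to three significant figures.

Applying the 1/r² law, the rate at 33.0 m is
(3.30/33.0)² = 0.01000, so 812 × 0.01000 = 8.120 mrem/h.

8.12 mrem/h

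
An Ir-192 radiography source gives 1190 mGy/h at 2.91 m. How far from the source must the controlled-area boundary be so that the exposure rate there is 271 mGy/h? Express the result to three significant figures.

Intensity scales as (d₁/d₂)², so d₂ = d₁·√(I₁/I₂).
I₁/I₂ = 1190/271 = 4.391, so d₂ = 2.91 × √4.391 = 6.098 m.

6.10 m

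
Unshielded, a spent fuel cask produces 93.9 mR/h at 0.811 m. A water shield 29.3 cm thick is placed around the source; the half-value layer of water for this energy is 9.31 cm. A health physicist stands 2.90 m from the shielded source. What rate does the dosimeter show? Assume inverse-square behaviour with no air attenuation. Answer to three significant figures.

Distance alone: 93.9 × (0.811/2.90)² = 93.9 × 0.07821 = 7.344 mR/h.
Shield: 29.3/9.31 = 3.147 half-value layers → attenuation 2^(−3.147) = 0.1129.
Combined: 7.344 × 0.1129 = 0.8291 mR/h.

0.829 mR/h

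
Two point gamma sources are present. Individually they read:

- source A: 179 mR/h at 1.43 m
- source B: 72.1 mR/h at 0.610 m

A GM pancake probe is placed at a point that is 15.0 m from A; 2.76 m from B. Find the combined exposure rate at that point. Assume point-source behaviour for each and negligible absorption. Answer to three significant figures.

5.15 mR/h

By superposition, sum each source's inverse-square contribution:
A: 179 × (1.43/15.0)² = 1.627 mR/h
B: 72.1 × (0.610/2.76)² = 3.522 mR/h
Total = 1.627 + 3.522 = 5.149 mR/h.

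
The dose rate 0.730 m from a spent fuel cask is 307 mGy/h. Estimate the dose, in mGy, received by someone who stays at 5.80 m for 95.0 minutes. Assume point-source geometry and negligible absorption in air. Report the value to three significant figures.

Applying the 1/r² law, rate at 5.80 m:
307 × (0.730/5.80)² = 307 × 0.01584 = 4.863 mGy/h.
Dose = rate × time = 4.863 mGy/h × 1.583 h = 7.698 mGy.

7.70 mGy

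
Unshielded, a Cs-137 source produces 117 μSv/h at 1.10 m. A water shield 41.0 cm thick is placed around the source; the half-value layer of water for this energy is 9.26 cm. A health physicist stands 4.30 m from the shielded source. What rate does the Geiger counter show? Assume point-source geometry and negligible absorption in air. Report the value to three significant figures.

Distance alone: (1.10/4.30)² = 0.06544, so 117 × 0.06544 = 7.656 μSv/h.
Shield: 41.0/9.26 = 4.428 half-value layers → attenuation 2^(−4.428) = 0.04646.
Combined: 7.656 × 0.04646 = 0.3557 μSv/h.

0.356 μSv/h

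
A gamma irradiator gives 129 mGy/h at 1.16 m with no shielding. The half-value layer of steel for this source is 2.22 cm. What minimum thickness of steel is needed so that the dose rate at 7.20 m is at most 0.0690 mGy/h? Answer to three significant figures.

12.4 cm

At 7.20 m, distance alone gives 129 × (1.16/7.20)² = 129 × 0.02596 = 3.349 mGy/h.
Further attenuation needed: 3.349/0.0690 = 48.54.
n = log₂(48.54) = 5.601 half-value layers.
Thickness = 5.601 × 2.22 cm = 12.43 cm.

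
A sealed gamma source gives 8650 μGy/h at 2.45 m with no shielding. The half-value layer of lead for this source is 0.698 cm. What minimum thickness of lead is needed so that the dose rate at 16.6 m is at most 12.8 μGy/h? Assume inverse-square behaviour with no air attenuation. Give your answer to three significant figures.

At 16.6 m, distance alone gives (2.45/16.6)² = 0.02178, so 8650 × 0.02178 = 188.4 μGy/h.
Further attenuation needed: 188.4/12.8 = 14.72.
n = log₂(14.72) = 3.880 half-value layers.
Thickness = 3.880 × 0.698 cm = 2.708 cm.

2.71 cm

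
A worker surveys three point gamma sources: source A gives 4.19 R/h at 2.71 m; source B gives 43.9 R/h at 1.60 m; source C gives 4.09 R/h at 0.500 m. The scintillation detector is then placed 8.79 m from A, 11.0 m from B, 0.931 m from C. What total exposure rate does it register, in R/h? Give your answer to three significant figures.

Each source contributes Iᵢ·(dᵢ/rᵢ)²; contributions add.
A: 4.19 × (2.71/8.79)² = 0.3983 R/h
B: 43.9 × (1.60/11.0)² = 0.9288 R/h
C: 4.09 × (0.500/0.931)² = 1.180 R/h
Total = 0.3983 + 0.9288 + 1.180 = 2.507 R/h.

2.51 R/h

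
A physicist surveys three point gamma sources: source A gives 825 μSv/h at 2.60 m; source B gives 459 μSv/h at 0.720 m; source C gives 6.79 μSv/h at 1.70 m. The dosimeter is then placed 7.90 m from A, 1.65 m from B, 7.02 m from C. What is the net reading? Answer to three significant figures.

177 μSv/h

Each source contributes Iᵢ·(dᵢ/rᵢ)²; contributions add.
A: 825 × (2.60/7.90)² = 89.36 μSv/h
B: 459 × (0.720/1.65)² = 87.40 μSv/h
C: 6.79 × (1.70/7.02)² = 0.3982 μSv/h
Total = 89.36 + 87.40 + 0.3982 = 177.2 μSv/h.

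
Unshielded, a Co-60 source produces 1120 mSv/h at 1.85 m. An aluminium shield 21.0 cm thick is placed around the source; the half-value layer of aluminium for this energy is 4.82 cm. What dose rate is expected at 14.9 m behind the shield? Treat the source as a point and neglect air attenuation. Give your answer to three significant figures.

Distance alone: 1120 × (1.85/14.9)² = 1120 × 0.01542 = 17.27 mSv/h.
Shield: 21.0/4.82 = 4.357 half-value layers → attenuation 2^(−4.357) = 0.04880.
Combined: 17.27 × 0.04880 = 0.8428 mSv/h.

0.843 mSv/h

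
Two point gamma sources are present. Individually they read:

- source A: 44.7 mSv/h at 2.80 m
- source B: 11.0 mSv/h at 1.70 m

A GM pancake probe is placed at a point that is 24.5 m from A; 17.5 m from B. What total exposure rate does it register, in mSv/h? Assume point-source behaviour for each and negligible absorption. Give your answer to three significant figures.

By superposition, sum each source's inverse-square contribution:
A: 44.7 × (2.80/24.5)² = 0.5838 mSv/h
B: 11.0 × (1.70/17.5)² = 0.1038 mSv/h
Total = 0.5838 + 0.1038 = 0.6876 mSv/h.

0.688 mSv/h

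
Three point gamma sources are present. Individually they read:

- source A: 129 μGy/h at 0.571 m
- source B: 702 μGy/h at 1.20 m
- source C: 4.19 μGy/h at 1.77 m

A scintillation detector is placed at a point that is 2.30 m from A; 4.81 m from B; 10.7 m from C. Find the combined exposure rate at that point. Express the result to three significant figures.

51.8 μGy/h

Each source contributes Iᵢ·(dᵢ/rᵢ)²; contributions add.
A: 129 × (0.571/2.30)² = 7.951 μGy/h
B: 702 × (1.20/4.81)² = 43.69 μGy/h
C: 4.19 × (1.77/10.7)² = 0.1147 μGy/h
Total = 7.951 + 43.69 + 0.1147 = 51.76 μGy/h.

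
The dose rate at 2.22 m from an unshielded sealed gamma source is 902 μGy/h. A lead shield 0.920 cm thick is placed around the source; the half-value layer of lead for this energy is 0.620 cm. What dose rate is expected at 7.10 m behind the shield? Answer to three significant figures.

31.5 μGy/h

Distance alone: 902 × (2.22/7.10)² = 902 × 0.09777 = 88.19 μGy/h.
Shield: 0.920/0.620 = 1.484 half-value layers → attenuation 2^(−1.484) = 0.3575.
Combined: 88.19 × 0.3575 = 31.53 μGy/h.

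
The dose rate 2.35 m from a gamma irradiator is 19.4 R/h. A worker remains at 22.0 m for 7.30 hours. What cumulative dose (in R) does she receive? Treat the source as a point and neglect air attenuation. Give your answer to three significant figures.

1.62 R

Intensity scales as (d₁/d₂)², so rate at 22.0 m:
(2.35/22.0)² = 0.01141, so 19.4 × 0.01141 = 0.2214 R/h.
Dose = rate × time = 0.2214 R/h × 7.300 h = 1.616 R.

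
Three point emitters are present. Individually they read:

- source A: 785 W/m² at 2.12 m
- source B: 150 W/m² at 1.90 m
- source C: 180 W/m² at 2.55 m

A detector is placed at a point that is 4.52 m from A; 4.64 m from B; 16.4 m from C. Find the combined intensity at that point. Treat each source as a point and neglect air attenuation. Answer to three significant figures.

By superposition, sum each source's inverse-square contribution:
A: 785 × (2.12/4.52)² = 172.7 W/m²
B: 150 × (1.90/4.64)² = 25.15 W/m²
C: 180 × (2.55/16.4)² = 4.352 W/m²
Total = 172.7 + 25.15 + 4.352 = 202.2 W/m².

202 W/m²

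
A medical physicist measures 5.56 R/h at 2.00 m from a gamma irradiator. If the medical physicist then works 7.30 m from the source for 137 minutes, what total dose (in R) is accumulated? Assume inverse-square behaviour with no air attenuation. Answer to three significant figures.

Applying the 1/r² law, rate at 7.30 m:
(2.00/7.30)² = 0.07506, so 5.56 × 0.07506 = 0.4173 R/h.
Dose = rate × time = 0.4173 R/h × 2.283 h = 0.9527 R.

0.953 R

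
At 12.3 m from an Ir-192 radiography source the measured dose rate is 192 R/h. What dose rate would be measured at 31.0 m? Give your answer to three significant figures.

Using I₁d₁² = I₂d₂², scaling from 12.3 m to 31.0 m:
192 × (12.3/31.0)² = 192 × 0.1574 = 30.22 R/h.

30.2 R/h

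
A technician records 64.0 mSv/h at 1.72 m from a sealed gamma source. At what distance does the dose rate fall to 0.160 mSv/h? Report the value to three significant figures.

34.4 m

Applying the 1/r² law, d₂ = d₁·√(I₁/I₂).
I₁/I₂ = 64.0/0.160 = 400.0, so d₂ = 1.72 × √400.0 = 34.40 m.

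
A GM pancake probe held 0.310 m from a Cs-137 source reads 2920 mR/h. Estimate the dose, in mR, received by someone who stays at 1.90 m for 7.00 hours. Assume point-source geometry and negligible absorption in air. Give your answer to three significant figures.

Intensity scales as (d₁/d₂)², so rate at 1.90 m:
2920 × (0.310/1.90)² = 2920 × 0.02662 = 77.73 mR/h.
Dose = rate × time = 77.73 mR/h × 7.000 h = 544.1 mR.

544 mR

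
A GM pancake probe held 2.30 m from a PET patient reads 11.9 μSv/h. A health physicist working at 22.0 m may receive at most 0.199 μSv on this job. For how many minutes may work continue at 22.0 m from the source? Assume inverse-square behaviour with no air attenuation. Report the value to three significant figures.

Intensity scales as (d₁/d₂)², so rate at 22.0 m:
(2.30/22.0)² = 0.01093, so 11.9 × 0.01093 = 0.1301 μSv/h.
Stay time = 0.199 μSv ÷ 0.1301 μSv/h = 1.530 h = 91.80 min.

91.8 min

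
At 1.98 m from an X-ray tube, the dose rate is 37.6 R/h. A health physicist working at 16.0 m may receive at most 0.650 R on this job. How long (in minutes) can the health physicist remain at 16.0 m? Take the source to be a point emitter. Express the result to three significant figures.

67.7 min

Since intensity falls as 1/r², rate at 16.0 m:
37.6 × (1.98/16.0)² = 37.6 × 0.01531 = 0.5757 R/h.
Stay time = 0.650 R ÷ 0.5757 R/h = 1.129 h = 67.74 min.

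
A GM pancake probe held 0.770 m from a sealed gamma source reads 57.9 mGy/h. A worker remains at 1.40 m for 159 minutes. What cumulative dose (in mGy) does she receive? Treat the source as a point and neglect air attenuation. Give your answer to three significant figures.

Using I₁d₁² = I₂d₂², rate at 1.40 m:
57.9 × (0.770/1.40)² = 57.9 × 0.3025 = 17.51 mGy/h.
Dose = rate × time = 17.51 mGy/h × 2.650 h = 46.40 mGy.

46.4 mGy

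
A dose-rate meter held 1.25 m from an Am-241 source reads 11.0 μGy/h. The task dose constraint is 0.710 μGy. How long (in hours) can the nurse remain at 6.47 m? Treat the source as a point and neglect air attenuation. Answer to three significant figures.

Using I₁d₁² = I₂d₂², rate at 6.47 m:
11.0 × (1.25/6.47)² = 11.0 × 0.03733 = 0.4106 μGy/h.
Stay time = 0.710 μGy ÷ 0.4106 μGy/h = 1.729 h.

1.73 h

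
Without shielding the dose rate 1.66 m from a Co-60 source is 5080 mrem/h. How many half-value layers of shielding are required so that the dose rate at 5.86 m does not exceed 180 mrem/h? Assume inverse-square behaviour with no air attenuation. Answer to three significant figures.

At 5.86 m, distance alone gives 5080 × (1.66/5.86)² = 5080 × 0.08025 = 407.7 mrem/h.
Further attenuation needed: 407.7/180 = 2.265.
n = log₂(2.265) = 1.180 half-value layers.

1.18 half-value layers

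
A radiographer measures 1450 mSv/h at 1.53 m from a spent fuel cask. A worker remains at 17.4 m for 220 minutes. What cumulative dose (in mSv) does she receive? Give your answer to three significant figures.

Applying the 1/r² law, rate at 17.4 m:
(1.53/17.4)² = 0.007732, so 1450 × 0.007732 = 11.21 mSv/h.
Dose = rate × time = 11.21 mSv/h × 3.667 h = 41.11 mSv.

41.1 mSv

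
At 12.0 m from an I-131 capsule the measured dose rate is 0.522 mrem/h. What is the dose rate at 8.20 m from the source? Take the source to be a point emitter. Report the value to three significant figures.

Intensity scales as (d₁/d₂)², so scaling from 12.0 m to 8.20 m:
0.522 × (12.0/8.20)² = 0.522 × 2.142 = 1.118 mrem/h.

1.12 mrem/h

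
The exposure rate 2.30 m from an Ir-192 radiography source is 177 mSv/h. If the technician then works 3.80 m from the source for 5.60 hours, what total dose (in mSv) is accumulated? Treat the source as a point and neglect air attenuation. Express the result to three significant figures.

363 mSv

Intensity scales as (d₁/d₂)², so rate at 3.80 m:
(2.30/3.80)² = 0.3663, so 177 × 0.3663 = 64.84 mSv/h.
Dose = rate × time = 64.84 mSv/h × 5.600 h = 363.1 mSv.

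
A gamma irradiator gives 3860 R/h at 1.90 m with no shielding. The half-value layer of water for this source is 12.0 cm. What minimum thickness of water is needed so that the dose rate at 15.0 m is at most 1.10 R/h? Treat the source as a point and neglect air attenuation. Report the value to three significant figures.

At 15.0 m, distance alone gives (1.90/15.0)² = 0.01604, so 3860 × 0.01604 = 61.91 R/h.
Further attenuation needed: 61.91/1.10 = 56.28.
n = log₂(56.28) = 5.815 half-value layers.
Thickness = 5.815 × 12.0 cm = 69.78 cm.

69.8 cm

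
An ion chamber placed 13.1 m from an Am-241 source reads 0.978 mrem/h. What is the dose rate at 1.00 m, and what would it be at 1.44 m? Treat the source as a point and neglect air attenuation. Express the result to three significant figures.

168 mrem/h; 80.9 mrem/h

By the inverse-square law,
At 1.00 m: 0.978 × (13.1/1.00)² = 0.978 × 171.6 = 167.8 mrem/h
At 1.44 m: (1.00/1.44)² = 0.4823, so 167.8 × 0.4823 = 80.93 mrem/h.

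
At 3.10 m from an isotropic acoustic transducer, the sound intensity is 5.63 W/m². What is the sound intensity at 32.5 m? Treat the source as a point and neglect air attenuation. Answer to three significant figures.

Applying the 1/r² law, the rate at 32.5 m is
(3.10/32.5)² = 0.009098, so 5.63 × 0.009098 = 0.05122 W/m².

0.0512 W/m²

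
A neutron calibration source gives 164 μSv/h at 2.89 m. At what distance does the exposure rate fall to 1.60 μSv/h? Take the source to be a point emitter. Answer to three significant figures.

29.3 m

Using I₁d₁² = I₂d₂², d₂ = d₁·√(I₁/I₂).
I₁/I₂ = 164/1.60 = 102.5, so d₂ = 2.89 × √102.5 = 29.26 m.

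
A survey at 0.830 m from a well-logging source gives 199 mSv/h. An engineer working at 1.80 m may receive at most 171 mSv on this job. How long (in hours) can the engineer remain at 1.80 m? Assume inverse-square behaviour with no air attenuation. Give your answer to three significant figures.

4.04 h

Using I₁d₁² = I₂d₂², rate at 1.80 m:
(0.830/1.80)² = 0.2126, so 199 × 0.2126 = 42.31 mSv/h.
Stay time = 171 mSv ÷ 42.31 mSv/h = 4.042 h.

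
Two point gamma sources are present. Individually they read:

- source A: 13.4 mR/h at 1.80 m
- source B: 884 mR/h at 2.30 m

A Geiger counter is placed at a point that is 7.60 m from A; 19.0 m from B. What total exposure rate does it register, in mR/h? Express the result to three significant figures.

By superposition, sum each source's inverse-square contribution:
A: 13.4 × (1.80/7.60)² = 0.7517 mR/h
B: 884 × (2.30/19.0)² = 12.95 mR/h
Total = 0.7517 + 12.95 = 13.70 mR/h.

13.7 mR/h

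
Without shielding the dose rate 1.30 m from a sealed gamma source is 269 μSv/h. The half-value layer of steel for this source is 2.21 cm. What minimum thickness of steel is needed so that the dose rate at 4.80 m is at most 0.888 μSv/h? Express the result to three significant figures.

9.89 cm

At 4.80 m, distance alone gives 269 × (1.30/4.80)² = 269 × 0.07335 = 19.73 μSv/h.
Further attenuation needed: 19.73/0.888 = 22.22.
n = log₂(22.22) = 4.474 half-value layers.
Thickness = 4.474 × 2.21 cm = 9.888 cm.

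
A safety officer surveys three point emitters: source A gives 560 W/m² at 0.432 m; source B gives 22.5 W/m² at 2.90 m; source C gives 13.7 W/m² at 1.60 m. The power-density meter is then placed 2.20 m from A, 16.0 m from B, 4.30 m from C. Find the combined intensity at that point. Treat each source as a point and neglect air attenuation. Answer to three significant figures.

24.2 W/m²

Each source contributes Iᵢ·(dᵢ/rᵢ)²; contributions add.
A: 560 × (0.432/2.20)² = 21.59 W/m²
B: 22.5 × (2.90/16.0)² = 0.7392 W/m²
C: 13.7 × (1.60/4.30)² = 1.897 W/m²
Total = 21.59 + 0.7392 + 1.897 = 24.23 W/m².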